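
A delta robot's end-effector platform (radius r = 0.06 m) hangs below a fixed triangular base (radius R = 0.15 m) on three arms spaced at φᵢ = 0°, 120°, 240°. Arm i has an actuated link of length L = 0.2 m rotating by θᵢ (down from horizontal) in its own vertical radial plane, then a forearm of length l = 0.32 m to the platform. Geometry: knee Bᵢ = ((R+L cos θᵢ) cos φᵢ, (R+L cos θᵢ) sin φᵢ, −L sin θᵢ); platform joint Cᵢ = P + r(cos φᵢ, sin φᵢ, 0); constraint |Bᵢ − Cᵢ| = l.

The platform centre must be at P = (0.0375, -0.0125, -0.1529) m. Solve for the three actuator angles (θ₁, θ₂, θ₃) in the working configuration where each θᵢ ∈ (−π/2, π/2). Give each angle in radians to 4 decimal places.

φ1=0.0° → target in arm frame (0.0375, -0.0125)
  e−x'=0.0525;  (l²−L²−(e−x')²−y'²−z²)/2L = 0.0903
  √(A²+B²)=0.1617;  θ1 = -1.2400+0.9783 ≈ -0.2617
arm 2 (φ=120.0°): x'=-0.0296, y'=-0.0262
  A=0.1196, B=-0.1529, C=(l²−L²−A²−y'²−z²)/(2L)=0.0601
  θ2 = atan2(B,A) + arccos(C/0.1941) = 0.3490
φ3=240.0° → target in arm frame (-0.0079, 0.0387)
  e−x'=0.0979;  (l²−L²−(e−x')²−y'²−z²)/2L = 0.0698
  γ=atan2(-0.1529,0.0979)=-1.0012;  ψ=arccos(0.3846)=1.1760;  θ3=γ+ψ≈0.1749

θ₁ = -0.2617, θ₂ = 0.3490, θ₃ = 0.1749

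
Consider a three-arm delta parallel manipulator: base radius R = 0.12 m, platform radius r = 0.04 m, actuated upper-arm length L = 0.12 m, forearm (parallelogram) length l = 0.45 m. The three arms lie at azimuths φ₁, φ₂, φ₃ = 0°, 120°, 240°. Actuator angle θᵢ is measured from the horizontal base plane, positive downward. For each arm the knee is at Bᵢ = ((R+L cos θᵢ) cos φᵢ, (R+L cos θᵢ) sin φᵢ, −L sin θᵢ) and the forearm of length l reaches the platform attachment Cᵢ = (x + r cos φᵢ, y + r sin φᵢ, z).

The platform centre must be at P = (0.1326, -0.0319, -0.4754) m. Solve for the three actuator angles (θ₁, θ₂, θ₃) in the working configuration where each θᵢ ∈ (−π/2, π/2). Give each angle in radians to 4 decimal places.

arm 1 (φ=0.0°): x'=0.1326, y'=-0.0319
  A=-0.0526, B=-0.4754, C=(l²−L²−A²−y'²−z²)/(2L)=-0.1737
  θ1 = atan2(B,A) + arccos(C/0.4783) = 0.2615
arm 2 (φ=120.0°): x'=-0.0939, y'=-0.0989
  A cos θ + B sin θ = C:  0.1739·cos θ + -0.4754·sin θ = -0.3247
  θ2 = atan2(B,A) + arccos(C/0.5062) = 1.0471
rotate P by −φ3: (-0.0387, 0.1308, -0.4754)
  A cos θ + B sin θ = C:  0.1187·cos θ + -0.4754·sin θ = -0.2879
  γ=atan2(-0.4754,0.1187)=-1.3262;  ψ=arccos(-0.5875)=2.1988;  θ3=γ+ψ≈0.8726

θ₁ = 0.2615, θ₂ = 1.0471, θ₃ = 0.8726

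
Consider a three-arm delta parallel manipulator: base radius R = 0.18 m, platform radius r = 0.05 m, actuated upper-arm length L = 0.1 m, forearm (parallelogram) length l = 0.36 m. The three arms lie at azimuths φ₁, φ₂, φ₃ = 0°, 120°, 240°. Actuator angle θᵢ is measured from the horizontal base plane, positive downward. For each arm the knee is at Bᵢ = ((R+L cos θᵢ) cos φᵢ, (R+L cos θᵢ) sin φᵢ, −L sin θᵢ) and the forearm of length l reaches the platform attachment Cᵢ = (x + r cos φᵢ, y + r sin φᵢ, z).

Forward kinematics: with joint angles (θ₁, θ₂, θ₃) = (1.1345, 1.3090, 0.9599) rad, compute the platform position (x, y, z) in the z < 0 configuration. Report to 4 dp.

O1 = (0.1723·cos0.0°, 0.1723·sin0.0°, -0.0906) = (0.1723, 0.0000, -0.0906)
O2 = (0.1559·cos120.0°, 0.1559·sin120.0°, -0.0966) = (-0.0779, 0.1350, -0.0966)
φ3=240.0°: virtual centre (-0.0937, -0.1623, -0.0819), radius l
eliminate P² terms by subtracting sphere 1 from 2 and 3
plane₁₂: -0.5004x+0.2700y+-0.0119z = -0.0043
det = 0.3060;  x = 0.0011+0.0027z,  y = -0.0138+0.0492z
into |P−O₁|² = l²: 1.0024z² + 0.1790z + -0.0919 = 0;  Δ = 0.4005;  z = -0.4049 or 0.2264 → z<0 root = -0.4049
x = -0.0001, y = -0.0338

(-0.0001, -0.0338, -0.4049)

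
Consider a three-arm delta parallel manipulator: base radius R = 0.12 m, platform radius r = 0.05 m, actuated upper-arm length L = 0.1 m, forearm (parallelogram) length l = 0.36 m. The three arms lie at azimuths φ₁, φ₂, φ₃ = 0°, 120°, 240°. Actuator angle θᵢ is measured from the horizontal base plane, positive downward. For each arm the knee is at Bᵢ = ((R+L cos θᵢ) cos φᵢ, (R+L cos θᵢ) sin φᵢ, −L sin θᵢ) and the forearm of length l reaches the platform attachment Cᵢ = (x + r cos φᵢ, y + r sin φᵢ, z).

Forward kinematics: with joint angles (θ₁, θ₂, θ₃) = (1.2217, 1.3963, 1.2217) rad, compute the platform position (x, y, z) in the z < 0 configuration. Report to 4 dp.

O1 = (0.1042·cos0.0°, 0.1042·sin0.0°, -0.0940) = (0.1042, 0.0000, -0.0940)
O2 = (0.0874·cos120.0°, 0.0874·sin120.0°, -0.0985) = (-0.0437, 0.0757, -0.0985)
φ3=240.0°: virtual centre (-0.0521, -0.0902, -0.0940), radius l
|O₂|²−|O₁|² = -0.0024;  |O₃|²−|O₁|² = 0.0000
plane₁₂: -0.2958x+0.1513y+-0.0090z = -0.0024
Cramer: x(z) = 0.0042-0.0162z;  y(z) = -0.0073+0.0280z
quadratic in z: (1.0010)z²+(0.1908)z+(-0.1107)=0, √Δ=0.6926 → z ∈ {-0.4412, 0.2507}; z = -0.4412 (taking z<0)
x = 0.0114, y = -0.0197

(0.0114, -0.0197, -0.4412)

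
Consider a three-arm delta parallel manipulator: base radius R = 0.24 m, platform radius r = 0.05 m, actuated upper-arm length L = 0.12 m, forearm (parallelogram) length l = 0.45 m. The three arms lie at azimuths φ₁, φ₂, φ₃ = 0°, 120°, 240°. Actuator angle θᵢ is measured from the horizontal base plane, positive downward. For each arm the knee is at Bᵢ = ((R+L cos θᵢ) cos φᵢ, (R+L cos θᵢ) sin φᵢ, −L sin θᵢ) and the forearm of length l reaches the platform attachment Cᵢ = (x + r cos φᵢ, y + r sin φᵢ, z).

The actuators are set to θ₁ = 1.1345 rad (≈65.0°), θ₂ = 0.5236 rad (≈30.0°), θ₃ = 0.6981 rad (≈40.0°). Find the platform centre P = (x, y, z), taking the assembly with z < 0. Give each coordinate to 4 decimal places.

arm 1 at φ=0.0°: e+L cos θ1 = 0.2407;  S1 = (0.2407, 0.0000, -0.1088)
S2 = (0.2939·cos120.0°, 0.2939·sin120.0°, -0.0600) = (-0.1470, 0.2545, -0.0600)
arm 3 at φ=240.0°: e+L cos θ3 = 0.2819;  S3 = (-0.1410, -0.2442, -0.0771)
subtract pairs → two planes through P
linear system: -0.7753x+0.5091y = 0.0202−0.0975z; -0.7633x+-0.4883y = 0.0157−0.0633z
Cramer: x(z) = -0.0233+0.1040z;  y(z) = 0.0043-0.0331z
quadratic in z: (1.0119)z²+(0.1623)z+(-0.1210)=0, √Δ=0.7183 → z ∈ {-0.4351, 0.2747}; z = -0.4351 (taking z<0)
x = -0.0685, y = 0.0187

(-0.0685, 0.0187, -0.4351)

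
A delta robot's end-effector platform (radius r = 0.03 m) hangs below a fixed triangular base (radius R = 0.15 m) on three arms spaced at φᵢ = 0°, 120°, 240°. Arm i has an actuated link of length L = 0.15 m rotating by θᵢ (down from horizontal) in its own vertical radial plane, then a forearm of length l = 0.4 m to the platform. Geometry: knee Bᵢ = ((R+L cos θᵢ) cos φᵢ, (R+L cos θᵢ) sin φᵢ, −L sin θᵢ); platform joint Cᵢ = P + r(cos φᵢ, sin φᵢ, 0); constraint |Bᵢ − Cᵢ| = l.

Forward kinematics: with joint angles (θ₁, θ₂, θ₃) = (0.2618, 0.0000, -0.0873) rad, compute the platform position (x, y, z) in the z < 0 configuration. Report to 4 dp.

arm 1 at φ=0.0°: (R−r)+L cos θ1 = 0.2649;  S1 = (0.2649, 0.0000, -0.0388)
φ2=120.0°: virtual centre (-0.1350, 0.2338, 0.0000), radius l
arm 3 at φ=240.0°: (R−r)+L cos θ3 = 0.2694;  S3 = (-0.1347, -0.2333, 0.0131)
|S₂|²−|S₁|² = 0.0012;  |S₃|²−|S₁|² = 0.0011
[-0.7998 0.4677 0.0776]·P = 0.0012;  [-0.7992 -0.4667 0.1038]·P = 0.0011
Cramer: x(z) = -0.0014+0.1135z;  y(z) = 0.0001+0.0281z
quadratic in z: (1.0137)z²+(0.0172)z+(-0.0876)=0, √Δ=0.5961 → z ∈ {-0.3025, 0.2855}; z = -0.3025 (taking z<0)
x = -0.0358, y = -0.0083

(-0.0358, -0.0083, -0.3025)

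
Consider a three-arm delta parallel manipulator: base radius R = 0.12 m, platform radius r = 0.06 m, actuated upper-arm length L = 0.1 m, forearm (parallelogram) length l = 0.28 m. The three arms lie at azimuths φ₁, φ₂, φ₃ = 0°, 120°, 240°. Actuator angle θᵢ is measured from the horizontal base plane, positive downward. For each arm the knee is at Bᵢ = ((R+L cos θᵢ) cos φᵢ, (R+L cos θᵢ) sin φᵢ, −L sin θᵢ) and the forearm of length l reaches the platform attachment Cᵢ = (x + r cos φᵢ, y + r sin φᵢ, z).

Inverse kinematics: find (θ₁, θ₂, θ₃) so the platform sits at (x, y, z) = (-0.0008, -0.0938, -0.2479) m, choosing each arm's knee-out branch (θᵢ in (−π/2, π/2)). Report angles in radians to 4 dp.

θ₁ = 0.3494, θ₂ = 0.7856, θ₃ = -0.1744

rotate P by −φ1: (-0.0008, -0.0938, -0.2479)
  e−x'=0.0608;  (l²−L²−(e−x')²−y'²−z²)/2L = -0.0277
  √(A²+B²)=0.2552;  θ1 = -1.3303+1.6797 ≈ 0.3494
arm 2 (φ=120.0°): x'=-0.0808, y'=0.0476
  A=0.1408, B=-0.2479, C=(l²−L²−A²−y'²−z²)/(2L)=-0.0758
  γ=atan2(-0.2479,0.1408)=-1.0542;  ψ=arccos(-0.2657)=1.8398;  θ2=γ+ψ≈0.7856
rotate P by −φ3: (0.0816, 0.0462, -0.2479)
  A=-0.0216, B=-0.2479, C=(l²−L²−A²−y'²−z²)/(2L)=0.0217
  θ3 = atan2(B,A) + arccos(C/0.2488) = -0.1744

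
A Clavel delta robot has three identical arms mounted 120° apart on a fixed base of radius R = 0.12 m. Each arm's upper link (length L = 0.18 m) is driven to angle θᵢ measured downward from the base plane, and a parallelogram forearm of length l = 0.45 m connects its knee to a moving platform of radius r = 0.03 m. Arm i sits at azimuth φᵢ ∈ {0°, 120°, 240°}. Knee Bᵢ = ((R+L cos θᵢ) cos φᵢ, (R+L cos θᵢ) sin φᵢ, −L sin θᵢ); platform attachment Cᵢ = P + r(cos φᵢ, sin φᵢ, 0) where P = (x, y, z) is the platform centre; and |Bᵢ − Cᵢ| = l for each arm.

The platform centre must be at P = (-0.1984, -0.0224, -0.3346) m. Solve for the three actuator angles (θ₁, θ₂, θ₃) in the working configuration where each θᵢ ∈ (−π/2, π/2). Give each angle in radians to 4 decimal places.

φ1=0.0° → target in arm frame (-0.1984, -0.0224)
  e−x'=0.2884;  (l²−L²−(e−x')²−y'²−z²)/2L = -0.0709
  √(A²+B²)=0.4417;  θ1 = -0.8594+1.7321 ≈ 0.8726
arm 2 (φ=120.0°): x'=0.0798, y'=0.1830
  A=0.0102, B=-0.3346, C=(l²−L²−A²−y'²−z²)/(2L)=0.0682
  √(A²+B²)=0.3348;  θ2 = -1.5403+1.3657 ≈ -0.1746
φ3=240.0° → target in arm frame (0.1186, -0.1606)
  A=-0.0286, B=-0.3346, C=(l²−L²−A²−y'²−z²)/(2L)=0.0876
  γ=atan2(-0.3346,-0.0286)=-1.6561;  ψ=arccos(0.2608)=1.3070;  θ3=γ+ψ≈-0.3491

θ₁ = 0.8726, θ₂ = -0.1746, θ₃ = -0.3491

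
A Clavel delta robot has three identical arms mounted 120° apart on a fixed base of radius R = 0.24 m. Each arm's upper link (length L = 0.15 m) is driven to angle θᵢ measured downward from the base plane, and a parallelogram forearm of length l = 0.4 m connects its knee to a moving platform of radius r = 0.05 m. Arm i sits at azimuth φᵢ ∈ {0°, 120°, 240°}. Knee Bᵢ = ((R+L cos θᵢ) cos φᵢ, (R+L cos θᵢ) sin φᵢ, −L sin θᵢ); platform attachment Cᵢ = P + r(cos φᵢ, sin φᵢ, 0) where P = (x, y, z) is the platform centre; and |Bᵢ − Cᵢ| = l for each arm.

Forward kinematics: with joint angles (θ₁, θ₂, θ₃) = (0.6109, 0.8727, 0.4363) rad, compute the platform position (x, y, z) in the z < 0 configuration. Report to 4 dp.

O1 = (0.3129·cos0.0°, 0.3129·sin0.0°, -0.0860) = (0.3129, 0.0000, -0.0860)
φ2=120.0°: virtual centre (-0.1432, 0.2480, -0.1149), radius l
O3 = (0.3259·cos240.0°, 0.3259·sin240.0°, -0.0634) = (-0.1630, -0.2823, -0.0634)
subtract pairs → two planes through P
[-0.9122 0.4961 -0.0577]·P = -0.0101;  [-0.9517 -0.5646 0.0453]·P = 0.0050
det = 0.9871;  x = 0.0033+-0.0103z,  y = -0.0143+0.0975z
sphere 1 gives Az²+Bz+C=0 with A=1.0096, B=0.1756, C=-0.0565;  B²−4AC=0.2591;  roots -0.3391, 0.1651;  negative root z = -0.3391
x = 0.0067, y = -0.0474

(0.0067, -0.0474, -0.3391)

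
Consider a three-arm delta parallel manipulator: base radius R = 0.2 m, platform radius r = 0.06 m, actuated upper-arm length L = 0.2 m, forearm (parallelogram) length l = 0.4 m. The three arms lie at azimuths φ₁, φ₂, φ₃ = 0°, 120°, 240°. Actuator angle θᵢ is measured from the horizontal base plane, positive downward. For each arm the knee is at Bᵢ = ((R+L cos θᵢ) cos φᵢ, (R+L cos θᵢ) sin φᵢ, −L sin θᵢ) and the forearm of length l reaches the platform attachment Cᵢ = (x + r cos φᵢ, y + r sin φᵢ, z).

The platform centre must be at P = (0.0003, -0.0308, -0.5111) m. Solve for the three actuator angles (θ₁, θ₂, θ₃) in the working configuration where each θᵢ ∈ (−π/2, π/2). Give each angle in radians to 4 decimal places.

rotate P by −φ1: (0.0003, -0.0308, -0.5111)
  A=0.1397, B=-0.5111, C=(l²−L²−A²−y'²−z²)/(2L)=-0.4042
  γ=atan2(-0.5111,0.1397)=-1.3040;  ψ=arccos(-0.7629)=2.4386;  θ1=γ+ψ≈1.1346
φ2=120.0° → target in arm frame (-0.0268, 0.0151)
  A cos θ + B sin θ = C:  0.1668·cos θ + -0.5111·sin θ = -0.4232
  √(A²+B²)=0.5376;  θ2 = -1.2553+2.4770 ≈ 1.2217
rotate P by −φ3: (0.0265, 0.0157, -0.5111)
  A=0.1135, B=-0.5111, C=(l²−L²−A²−y'²−z²)/(2L)=-0.3859
  √(A²+B²)=0.5235;  θ3 = -1.3523+2.3994 ≈ 1.0471

θ₁ = 1.1346, θ₂ = 1.2217, θ₃ = 1.0471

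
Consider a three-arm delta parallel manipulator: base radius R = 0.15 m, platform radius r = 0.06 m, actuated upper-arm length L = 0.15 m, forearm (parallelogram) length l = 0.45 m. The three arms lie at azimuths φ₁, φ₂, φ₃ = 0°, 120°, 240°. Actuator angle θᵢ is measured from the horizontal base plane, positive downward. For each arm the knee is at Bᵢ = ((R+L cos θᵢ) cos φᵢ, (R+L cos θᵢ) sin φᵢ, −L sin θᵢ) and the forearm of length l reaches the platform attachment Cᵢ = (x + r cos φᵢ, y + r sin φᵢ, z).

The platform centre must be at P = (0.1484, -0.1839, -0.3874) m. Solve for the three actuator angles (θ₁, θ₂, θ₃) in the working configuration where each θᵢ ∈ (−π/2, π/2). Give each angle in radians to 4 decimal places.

θ₁ = -0.0874, θ₂ = 1.2219, θ₃ = 0.1744

rotate P by −φ1: (0.1484, -0.1839, -0.3874)
  A=-0.0584, B=-0.3874, C=(l²−L²−A²−y'²−z²)/(2L)=-0.0244
  √(A²+B²)=0.3918;  θ1 = -1.7204+1.6330 ≈ -0.0874
arm 2 (φ=120.0°): x'=-0.2335, y'=-0.0366
  e−x'=0.3235;  (l²−L²−(e−x')²−y'²−z²)/2L = -0.2535
  γ=atan2(-0.3874,0.3235)=-0.8751;  ψ=arccos(-0.5023)=2.0970;  θ2=γ+ψ≈1.2219
φ3=240.0° → target in arm frame (0.0851, 0.2205)
  A cos θ + B sin θ = C:  0.0049·cos θ + -0.3874·sin θ = -0.0624
  √(A²+B²)=0.3874;  θ3 = -1.5581+1.7325 ≈ 0.1744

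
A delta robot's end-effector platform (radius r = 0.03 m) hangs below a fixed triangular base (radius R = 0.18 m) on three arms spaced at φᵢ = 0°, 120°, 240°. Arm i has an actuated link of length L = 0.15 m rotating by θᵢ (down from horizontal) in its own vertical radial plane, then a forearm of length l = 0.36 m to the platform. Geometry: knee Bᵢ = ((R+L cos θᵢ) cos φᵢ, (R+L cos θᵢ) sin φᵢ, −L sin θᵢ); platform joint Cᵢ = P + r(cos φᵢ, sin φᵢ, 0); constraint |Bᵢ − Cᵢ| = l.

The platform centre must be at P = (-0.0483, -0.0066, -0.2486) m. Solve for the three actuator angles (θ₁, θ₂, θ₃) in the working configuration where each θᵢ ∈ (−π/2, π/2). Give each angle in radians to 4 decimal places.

θ₁ = 0.6111, θ₂ = 0.1741, θ₃ = 0.0875

φ1=0.0° → target in arm frame (-0.0483, -0.0066)
  e−x'=0.1983;  (l²−L²−(e−x')²−y'²−z²)/2L = 0.0198
  θ1 = atan2(B,A) + arccos(C/0.3180) = 0.6111
φ2=120.0° → target in arm frame (0.0184, 0.0451)
  A=0.1316, B=-0.2486, C=(l²−L²−A²−y'²−z²)/(2L)=0.0865
  θ2 = atan2(B,A) + arccos(C/0.2813) = 0.1741
φ3=240.0° → target in arm frame (0.0299, -0.0385)
  A cos θ + B sin θ = C:  0.1201·cos θ + -0.2486·sin θ = 0.0979
  √(A²+B²)=0.2761;  θ3 = -1.1206+1.2082 ≈ 0.0875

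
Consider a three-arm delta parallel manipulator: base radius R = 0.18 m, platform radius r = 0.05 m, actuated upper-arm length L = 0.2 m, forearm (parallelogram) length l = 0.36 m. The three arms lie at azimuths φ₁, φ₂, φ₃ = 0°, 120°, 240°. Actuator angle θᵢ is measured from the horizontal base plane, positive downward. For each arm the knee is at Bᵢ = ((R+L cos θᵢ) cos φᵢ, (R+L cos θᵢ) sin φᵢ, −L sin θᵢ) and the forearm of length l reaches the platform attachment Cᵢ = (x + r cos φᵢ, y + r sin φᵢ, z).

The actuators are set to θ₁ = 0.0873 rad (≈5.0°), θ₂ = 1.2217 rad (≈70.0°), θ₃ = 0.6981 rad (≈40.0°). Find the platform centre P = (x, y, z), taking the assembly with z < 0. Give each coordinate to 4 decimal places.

arm 1 at φ=0.0°: (R−r)+L cos θ1 = 0.3292;  S1 = (0.3292, 0.0000, -0.0174)
φ2=120.0°: virtual centre (-0.0992, 0.1718, -0.1879), radius l
S3 = (0.2832·cos240.0°, 0.2832·sin240.0°, -0.1286) = (-0.1416, -0.2453, -0.1286)
|S₂|²−|S₁|² = -0.0340;  |S₃|²−|S₁|² = -0.0120
[-0.8569 0.3437 -0.3410]·P = -0.0340;  [-0.9417 -0.4905 -0.2222]·P = -0.0120
Cramer: x(z) = 0.0280-0.3275z;  y(z) = -0.0293+0.1757z
into |P−S₁|² = l²: 1.1381z² + 0.2219z + -0.0377 = 0;  Δ = 0.2207;  z = -0.3039 or 0.1089 → z<0 root = -0.3039
x = 0.1275, y = -0.0827

(0.1275, -0.0827, -0.3039)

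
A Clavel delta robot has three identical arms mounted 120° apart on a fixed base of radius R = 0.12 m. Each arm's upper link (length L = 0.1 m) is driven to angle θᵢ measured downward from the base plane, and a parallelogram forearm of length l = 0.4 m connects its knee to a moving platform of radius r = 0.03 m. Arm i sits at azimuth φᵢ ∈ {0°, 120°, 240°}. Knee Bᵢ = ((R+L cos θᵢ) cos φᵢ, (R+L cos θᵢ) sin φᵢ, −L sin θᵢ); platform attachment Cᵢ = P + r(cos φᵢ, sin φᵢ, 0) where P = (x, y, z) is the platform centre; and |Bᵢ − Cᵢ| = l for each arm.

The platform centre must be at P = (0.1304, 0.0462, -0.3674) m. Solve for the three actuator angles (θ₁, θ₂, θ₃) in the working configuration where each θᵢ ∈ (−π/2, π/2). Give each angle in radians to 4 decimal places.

arm 1 (φ=0.0°): x'=0.1304, y'=0.0462
  A cos θ + B sin θ = C:  -0.0404·cos θ + -0.3674·sin θ = 0.0563
  γ=atan2(-0.3674,-0.0404)=-1.6803;  ψ=arccos(0.1522)=1.4180;  θ1=γ+ψ≈-0.2623
arm 2 (φ=120.0°): x'=-0.0252, y'=-0.1360
  A cos θ + B sin θ = C:  0.1152·cos θ + -0.3674·sin θ = -0.0838
  γ=atan2(-0.3674,0.1152)=-1.2670;  ψ=arccos(-0.2176)=1.7901;  θ2=γ+ψ≈0.5232
rotate P by −φ3: (-0.1052, 0.0898, -0.3674)
  A=0.1952, B=-0.3674, C=(l²−L²−A²−y'²−z²)/(2L)=-0.1558
  θ3 = atan2(B,A) + arccos(C/0.4160) = 0.8722

θ₁ = -0.2623, θ₂ = 0.5232, θ₃ = 0.8722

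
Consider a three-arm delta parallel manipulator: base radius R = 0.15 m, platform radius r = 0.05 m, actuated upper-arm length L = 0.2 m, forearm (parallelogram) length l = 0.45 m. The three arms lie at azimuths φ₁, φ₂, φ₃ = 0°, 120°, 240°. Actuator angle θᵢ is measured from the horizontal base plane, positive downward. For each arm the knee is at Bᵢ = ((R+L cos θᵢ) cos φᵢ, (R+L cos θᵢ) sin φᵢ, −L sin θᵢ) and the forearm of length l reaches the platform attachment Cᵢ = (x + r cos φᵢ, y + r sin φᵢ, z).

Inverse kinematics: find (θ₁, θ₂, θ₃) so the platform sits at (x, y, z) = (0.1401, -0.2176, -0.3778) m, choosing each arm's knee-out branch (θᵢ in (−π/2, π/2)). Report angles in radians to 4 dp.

θ₁ = 0.0875, θ₂ = 1.3093, θ₃ = 0.1748

arm 1 (φ=0.0°): x'=0.1401, y'=-0.2176
  e−x'=-0.0401;  (l²−L²−(e−x')²−y'²−z²)/2L = -0.0730
  γ=atan2(-0.3778,-0.0401)=-1.6765;  ψ=arccos(-0.1921)=1.7641;  θ1=γ+ψ≈0.0875
φ2=120.0° → target in arm frame (-0.2585, -0.0125)
  e−x'=0.3585;  (l²−L²−(e−x')²−y'²−z²)/2L = -0.2723
  θ2 = atan2(B,A) + arccos(C/0.5208) = 1.3093
rotate P by −φ3: (0.1184, 0.2301, -0.3778)
  A=-0.0184, B=-0.3778, C=(l²−L²−A²−y'²−z²)/(2L)=-0.0838
  √(A²+B²)=0.3782;  θ3 = -1.6195+1.7943 ≈ 0.1748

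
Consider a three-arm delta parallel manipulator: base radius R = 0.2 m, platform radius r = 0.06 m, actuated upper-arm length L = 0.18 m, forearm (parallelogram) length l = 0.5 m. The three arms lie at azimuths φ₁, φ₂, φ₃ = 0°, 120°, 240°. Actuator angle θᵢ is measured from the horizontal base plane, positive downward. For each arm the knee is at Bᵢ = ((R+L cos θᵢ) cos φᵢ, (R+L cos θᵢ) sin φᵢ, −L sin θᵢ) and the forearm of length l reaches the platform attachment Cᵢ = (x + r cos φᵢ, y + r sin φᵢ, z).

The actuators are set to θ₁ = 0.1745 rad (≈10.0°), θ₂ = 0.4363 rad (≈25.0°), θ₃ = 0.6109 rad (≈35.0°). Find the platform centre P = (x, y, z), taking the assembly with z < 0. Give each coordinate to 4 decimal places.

(0.0651, 0.0298, -0.4620)

φ1=0.0°: virtual centre (0.3173, 0.0000, -0.0313), radius l
φ2=120.0°: virtual centre (-0.1516, 0.2625, -0.0761), radius l
arm 3 at φ=240.0°: e+L cos θ3 = 0.2874;  O3 = (-0.1437, -0.2489, -0.1032)
eliminate P² terms by subtracting sphere 1 from 2 and 3
[-0.9377 0.5251 -0.0896]·P = -0.0040;  [-0.9220 -0.4979 -0.1440]·P = -0.0084
Cramer: x(z) = 0.0067-0.1264z;  y(z) = 0.0044-0.0551z
quadratic in z: (1.0190)z²+(0.1406)z+(-0.1525)=0, √Δ=0.8010 → z ∈ {-0.4620, 0.3240}; z = -0.4620 (taking z<0)
x = 0.0651, y = 0.0298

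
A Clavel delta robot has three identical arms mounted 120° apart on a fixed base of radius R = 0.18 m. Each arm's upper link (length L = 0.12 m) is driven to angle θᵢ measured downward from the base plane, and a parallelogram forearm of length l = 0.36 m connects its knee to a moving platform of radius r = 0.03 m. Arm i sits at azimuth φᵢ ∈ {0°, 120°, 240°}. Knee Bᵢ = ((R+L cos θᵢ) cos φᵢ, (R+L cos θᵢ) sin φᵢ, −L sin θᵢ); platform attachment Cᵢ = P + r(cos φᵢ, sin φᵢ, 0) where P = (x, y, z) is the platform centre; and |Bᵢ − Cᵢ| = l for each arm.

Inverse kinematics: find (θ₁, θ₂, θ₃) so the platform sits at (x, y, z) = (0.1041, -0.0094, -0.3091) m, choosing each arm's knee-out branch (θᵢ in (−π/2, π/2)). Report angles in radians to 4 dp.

θ₁ = -0.0876, θ₂ = 0.9598, θ₃ = 0.8730

rotate P by −φ1: (0.1041, -0.0094, -0.3091)
  A=0.0459, B=-0.3091, C=(l²−L²−A²−y'²−z²)/(2L)=0.0728
  θ1 = atan2(B,A) + arccos(C/0.3125) = -0.0876
φ2=120.0° → target in arm frame (-0.0602, -0.0855)
  A=0.2102, B=-0.3091, C=(l²−L²−A²−y'²−z²)/(2L)=-0.1326
  γ=atan2(-0.3091,0.2102)=-0.9736;  ψ=arccos(-0.3548)=1.9334;  θ2=γ+ψ≈0.9598
arm 3 (φ=240.0°): x'=-0.0439, y'=0.0949
  e−x'=0.1939;  (l²−L²−(e−x')²−y'²−z²)/2L = -0.1123
  √(A²+B²)=0.3649;  θ3 = -1.0105+1.8835 ≈ 0.8730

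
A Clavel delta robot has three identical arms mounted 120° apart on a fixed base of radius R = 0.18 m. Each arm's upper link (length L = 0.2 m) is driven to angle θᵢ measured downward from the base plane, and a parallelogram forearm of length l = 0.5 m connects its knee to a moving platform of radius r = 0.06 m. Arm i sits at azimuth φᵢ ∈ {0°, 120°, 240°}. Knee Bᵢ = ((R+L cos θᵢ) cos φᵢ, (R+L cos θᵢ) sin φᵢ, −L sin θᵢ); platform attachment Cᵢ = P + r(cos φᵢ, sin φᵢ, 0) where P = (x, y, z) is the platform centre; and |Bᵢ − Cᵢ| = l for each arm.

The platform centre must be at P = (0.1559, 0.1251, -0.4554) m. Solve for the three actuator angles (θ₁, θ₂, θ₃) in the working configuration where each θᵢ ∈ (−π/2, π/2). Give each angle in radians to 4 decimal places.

θ₁ = -0.0002, θ₂ = 0.4361, θ₃ = 1.0470

φ1=0.0° → target in arm frame (0.1559, 0.1251)
  e−x'=-0.0359;  (l²−L²−(e−x')²−y'²−z²)/2L = -0.0358
  θ1 = atan2(B,A) + arccos(C/0.4568) = -0.0002
arm 2 (φ=120.0°): x'=0.0304, y'=-0.1976
  A cos θ + B sin θ = C:  0.0896·cos θ + -0.4554·sin θ = -0.1111
  γ=atan2(-0.4554,0.0896)=-1.3765;  ψ=arccos(-0.2394)=1.8126;  θ2=γ+ψ≈0.4361
rotate P by −φ3: (-0.1863, 0.0725, -0.4554)
  e−x'=0.3063;  (l²−L²−(e−x')²−y'²−z²)/2L = -0.2411
  γ=atan2(-0.4554,0.3063)=-0.9787;  ψ=arccos(-0.4394)=2.0257;  θ3=γ+ψ≈1.0470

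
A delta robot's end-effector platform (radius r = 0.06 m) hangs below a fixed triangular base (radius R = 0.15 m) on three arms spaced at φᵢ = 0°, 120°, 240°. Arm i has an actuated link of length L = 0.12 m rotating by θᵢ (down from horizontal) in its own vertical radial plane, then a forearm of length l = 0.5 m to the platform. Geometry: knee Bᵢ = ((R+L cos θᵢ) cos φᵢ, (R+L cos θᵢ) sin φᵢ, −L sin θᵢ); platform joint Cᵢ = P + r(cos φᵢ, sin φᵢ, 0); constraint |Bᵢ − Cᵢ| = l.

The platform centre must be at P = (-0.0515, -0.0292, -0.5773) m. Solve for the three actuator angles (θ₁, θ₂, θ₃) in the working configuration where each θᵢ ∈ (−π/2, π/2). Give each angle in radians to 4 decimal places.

arm 1 (φ=0.0°): x'=-0.0515, y'=-0.0292
  A cos θ + B sin θ = C:  0.1415·cos θ + -0.5773·sin θ = -0.4940
  √(A²+B²)=0.5944;  θ1 = -1.3304+2.5518 ≈ 1.2213
rotate P by −φ2: (0.0005, 0.0592, -0.5773)
  A=0.0895, B=-0.5773, C=(l²−L²−A²−y'²−z²)/(2L)=-0.4550
  √(A²+B²)=0.5842;  θ2 = -1.4169+2.4636 ≈ 1.0467
φ3=240.0° → target in arm frame (0.0510, -0.0300)
  e−x'=0.0390;  (l²−L²−(e−x')²−y'²−z²)/2L = -0.4171
  θ3 = atan2(B,A) + arccos(C/0.5786) = 0.8723

θ₁ = 1.2213, θ₂ = 1.0467, θ₃ = 0.8723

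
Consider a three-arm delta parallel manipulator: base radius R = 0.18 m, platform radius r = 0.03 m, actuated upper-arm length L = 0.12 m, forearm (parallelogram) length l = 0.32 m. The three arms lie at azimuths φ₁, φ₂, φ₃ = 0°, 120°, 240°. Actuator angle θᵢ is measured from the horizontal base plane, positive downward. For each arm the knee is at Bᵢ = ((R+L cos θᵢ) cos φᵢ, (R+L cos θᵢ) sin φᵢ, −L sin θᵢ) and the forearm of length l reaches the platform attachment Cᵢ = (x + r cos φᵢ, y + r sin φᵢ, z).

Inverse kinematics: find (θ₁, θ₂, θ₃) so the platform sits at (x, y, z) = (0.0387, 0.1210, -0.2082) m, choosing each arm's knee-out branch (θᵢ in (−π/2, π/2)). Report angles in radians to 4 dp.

θ₁ = 0.1746, θ₂ = -0.3490, θ₃ = 1.3089

φ1=0.0° → target in arm frame (0.0387, 0.1210)
  A cos θ + B sin θ = C:  0.1113·cos θ + -0.2082·sin θ = 0.0734
  θ1 = atan2(B,A) + arccos(C/0.2361) = 0.1746
rotate P by −φ2: (0.0854, -0.0940, -0.2082)
  A=0.0646, B=-0.2082, C=(l²−L²−A²−y'²−z²)/(2L)=0.1319
  θ2 = atan2(B,A) + arccos(C/0.2180) = -0.3490
rotate P by −φ3: (-0.1241, -0.0270, -0.2082)
  e−x'=0.2741;  (l²−L²−(e−x')²−y'²−z²)/2L = -0.1301
  √(A²+B²)=0.3442;  θ3 = -0.6495+1.9584 ≈ 1.3089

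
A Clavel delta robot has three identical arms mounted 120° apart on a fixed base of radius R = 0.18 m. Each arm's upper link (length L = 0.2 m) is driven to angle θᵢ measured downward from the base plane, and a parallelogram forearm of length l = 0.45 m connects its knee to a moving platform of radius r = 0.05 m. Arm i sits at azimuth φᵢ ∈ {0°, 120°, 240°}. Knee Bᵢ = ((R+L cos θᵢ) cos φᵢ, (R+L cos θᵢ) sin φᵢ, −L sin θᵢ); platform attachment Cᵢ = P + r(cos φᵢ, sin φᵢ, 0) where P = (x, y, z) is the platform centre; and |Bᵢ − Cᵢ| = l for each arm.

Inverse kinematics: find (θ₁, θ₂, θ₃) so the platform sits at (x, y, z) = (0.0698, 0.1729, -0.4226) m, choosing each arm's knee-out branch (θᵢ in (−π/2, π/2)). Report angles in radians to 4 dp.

rotate P by −φ1: (0.0698, 0.1729, -0.4226)
  A cos θ + B sin θ = C:  0.0602·cos θ + -0.4226·sin θ = -0.1240
  √(A²+B²)=0.4269;  θ1 = -1.4293+1.8656 ≈ 0.4363
rotate P by −φ2: (0.1148, -0.1469, -0.4226)
  e−x'=0.0152;  (l²−L²−(e−x')²−y'²−z²)/2L = -0.0947
  θ2 = atan2(B,A) + arccos(C/0.4229) = 0.2618
φ3=240.0° → target in arm frame (-0.1846, -0.0260)
  A=0.3146, B=-0.4226, C=(l²−L²−A²−y'²−z²)/(2L)=-0.2894
  γ=atan2(-0.4226,0.3146)=-0.9308;  ψ=arccos(-0.5493)=2.1523;  θ3=γ+ψ≈1.2215

θ₁ = 0.4363, θ₂ = 0.2618, θ₃ = 1.2215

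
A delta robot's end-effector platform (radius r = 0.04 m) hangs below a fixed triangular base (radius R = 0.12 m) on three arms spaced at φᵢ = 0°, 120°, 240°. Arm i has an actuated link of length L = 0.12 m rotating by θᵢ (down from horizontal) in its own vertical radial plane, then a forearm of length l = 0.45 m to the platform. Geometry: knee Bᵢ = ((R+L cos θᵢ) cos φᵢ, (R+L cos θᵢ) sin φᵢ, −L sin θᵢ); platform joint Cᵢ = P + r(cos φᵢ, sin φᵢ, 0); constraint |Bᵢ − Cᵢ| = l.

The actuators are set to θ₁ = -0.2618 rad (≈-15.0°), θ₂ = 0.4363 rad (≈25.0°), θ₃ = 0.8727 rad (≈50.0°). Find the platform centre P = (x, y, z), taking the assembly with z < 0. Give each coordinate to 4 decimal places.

(0.1592, 0.0735, -0.4114)

φ1=0.0°: virtual centre (0.1959, 0.0000, 0.0311), radius l
arm 2 at φ=120.0°: e+L cos θ2 = 0.1888;  centre 2 = (-0.0944, 0.1635, -0.0507)
centre 3 = (0.1571·cos240.0°, 0.1571·sin240.0°, -0.0919) = (-0.0786, -0.1361, -0.0919)
subtract pairs → two planes through P
linear system: -0.5806x+0.3269y = -0.0011−-0.1635z; -0.5490x+-0.2722y = -0.0062−-0.2460z
det = 0.3375;  x = 0.0069+-0.3702z,  y = 0.0088+-0.1571z
quadratic in z: (1.1617)z²+(0.0750)z+(-0.1657)=0, √Δ=0.8808 → z ∈ {-0.4114, 0.3468}; z = -0.4114 (taking z<0)
x = 0.1592, y = 0.0735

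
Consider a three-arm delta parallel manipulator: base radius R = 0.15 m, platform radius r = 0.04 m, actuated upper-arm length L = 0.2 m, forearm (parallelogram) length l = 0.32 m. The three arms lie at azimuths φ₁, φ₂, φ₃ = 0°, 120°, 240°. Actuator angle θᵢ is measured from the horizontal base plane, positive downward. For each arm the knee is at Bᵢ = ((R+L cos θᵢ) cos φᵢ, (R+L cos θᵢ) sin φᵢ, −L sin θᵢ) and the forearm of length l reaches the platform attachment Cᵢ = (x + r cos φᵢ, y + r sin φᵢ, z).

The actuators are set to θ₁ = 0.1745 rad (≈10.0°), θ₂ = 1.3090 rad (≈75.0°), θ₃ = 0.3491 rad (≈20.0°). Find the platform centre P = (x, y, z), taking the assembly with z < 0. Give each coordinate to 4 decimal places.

arm 1 at φ=0.0°: e+L cos θ1 = 0.3070;  O1 = (0.3070, 0.0000, -0.0347)
O2 = (0.1618·cos120.0°, 0.1618·sin120.0°, -0.1932) = (-0.0809, 0.1401, -0.1932)
O3 = (0.2979·cos240.0°, 0.2979·sin240.0°, -0.0684) = (-0.1490, -0.2580, -0.0684)
subtract pairs → two planes through P
[-0.7757 0.2802 -0.3169]·P = -0.0319;  [-0.9119 -0.5160 -0.0674]·P = -0.0020
det = 0.6558;  x = 0.0260+-0.2782z,  y = -0.0421+0.3610z
into |P−O₁|² = l²: 1.2077z² + 0.1954z + -0.0205 = 0;  Δ = 0.1371;  z = -0.2342 or 0.0724 → z<0 root = -0.2342
x = 0.0911, y = -0.1266

(0.0911, -0.1266, -0.2342)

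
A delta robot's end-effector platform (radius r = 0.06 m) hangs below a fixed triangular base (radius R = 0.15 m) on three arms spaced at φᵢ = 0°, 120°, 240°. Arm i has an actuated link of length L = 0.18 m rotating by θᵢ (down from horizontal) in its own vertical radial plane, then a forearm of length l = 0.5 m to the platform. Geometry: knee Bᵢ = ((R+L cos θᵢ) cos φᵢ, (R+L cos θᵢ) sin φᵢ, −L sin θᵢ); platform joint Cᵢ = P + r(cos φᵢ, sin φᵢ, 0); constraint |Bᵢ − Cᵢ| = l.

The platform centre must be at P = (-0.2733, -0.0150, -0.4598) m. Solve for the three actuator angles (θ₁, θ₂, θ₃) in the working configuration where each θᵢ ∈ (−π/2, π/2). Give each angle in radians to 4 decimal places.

rotate P by −φ1: (-0.2733, -0.0150, -0.4598)
  e−x'=0.3633;  (l²−L²−(e−x')²−y'²−z²)/2L = -0.3501
  γ=atan2(-0.4598,0.3633)=-0.9021;  ψ=arccos(-0.5974)=2.2110;  θ1=γ+ψ≈1.3089
arm 2 (φ=120.0°): x'=0.1237, y'=0.2442
  e−x'=-0.0337;  (l²−L²−(e−x')²−y'²−z²)/2L = -0.1516
  γ=atan2(-0.4598,-0.0337)=-1.6439;  ψ=arccos(-0.3288)=1.9059;  θ2=γ+ψ≈0.2620
arm 3 (φ=240.0°): x'=0.1496, y'=-0.2292
  A=-0.0596, B=-0.4598, C=(l²−L²−A²−y'²−z²)/(2L)=-0.1386
  γ=atan2(-0.4598,-0.0596)=-1.6998;  ψ=arccos(-0.2989)=1.8744;  θ3=γ+ψ≈0.1746

θ₁ = 1.3089, θ₂ = 0.2620, θ₃ = 0.1746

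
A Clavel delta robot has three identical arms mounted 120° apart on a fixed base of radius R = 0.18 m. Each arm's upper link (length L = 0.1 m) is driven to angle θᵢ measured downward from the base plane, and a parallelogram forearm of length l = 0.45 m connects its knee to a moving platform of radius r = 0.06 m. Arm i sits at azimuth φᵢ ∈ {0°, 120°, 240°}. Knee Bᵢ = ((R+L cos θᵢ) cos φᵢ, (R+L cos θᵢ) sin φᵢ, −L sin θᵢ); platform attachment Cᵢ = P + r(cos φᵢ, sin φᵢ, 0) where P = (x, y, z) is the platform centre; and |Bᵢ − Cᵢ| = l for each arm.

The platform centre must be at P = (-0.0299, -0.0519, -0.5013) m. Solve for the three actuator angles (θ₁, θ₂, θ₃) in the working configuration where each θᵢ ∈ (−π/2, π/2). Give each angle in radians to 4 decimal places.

rotate P by −φ1: (-0.0299, -0.0519, -0.5013)
  e−x'=0.1499;  (l²−L²−(e−x')²−y'²−z²)/2L = -0.4198
  √(A²+B²)=0.5232;  θ1 = -1.2802+2.5021 ≈ 1.2218
rotate P by −φ2: (-0.0300, 0.0518, -0.5013)
  A cos θ + B sin θ = C:  0.1500·cos θ + -0.5013·sin θ = -0.4199
  θ2 = atan2(B,A) + arccos(C/0.5233) = 1.2223
arm 3 (φ=240.0°): x'=0.0599, y'=0.0001
  A=0.0601, B=-0.5013, C=(l²−L²−A²−y'²−z²)/(2L)=-0.3121
  θ3 = atan2(B,A) + arccos(C/0.5049) = 0.7856

θ₁ = 1.2218, θ₂ = 1.2223, θ₃ = 0.7856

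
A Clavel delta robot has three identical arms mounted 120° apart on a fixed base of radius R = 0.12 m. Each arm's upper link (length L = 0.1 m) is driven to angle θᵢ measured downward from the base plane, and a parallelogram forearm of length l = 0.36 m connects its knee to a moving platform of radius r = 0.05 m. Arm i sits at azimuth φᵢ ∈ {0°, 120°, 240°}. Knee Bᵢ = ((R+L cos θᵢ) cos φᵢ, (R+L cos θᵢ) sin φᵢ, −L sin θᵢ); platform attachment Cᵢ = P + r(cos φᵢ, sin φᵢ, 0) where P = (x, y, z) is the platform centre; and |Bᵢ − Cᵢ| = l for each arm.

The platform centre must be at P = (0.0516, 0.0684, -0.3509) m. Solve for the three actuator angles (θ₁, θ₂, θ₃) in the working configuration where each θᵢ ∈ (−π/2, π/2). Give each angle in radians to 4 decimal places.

θ₁ = 0.1743, θ₂ = 0.2617, θ₃ = 0.7851

rotate P by −φ1: (0.0516, 0.0684, -0.3509)
  A=0.0184, B=-0.3509, C=(l²−L²−A²−y'²−z²)/(2L)=-0.0427
  γ=atan2(-0.3509,0.0184)=-1.5184;  ψ=arccos(-0.1216)=1.6927;  θ1=γ+ψ≈0.1743
arm 2 (φ=120.0°): x'=0.0334, y'=-0.0789
  A cos θ + B sin θ = C:  0.0366·cos θ + -0.3509·sin θ = -0.0555
  γ=atan2(-0.3509,0.0366)=-1.4670;  ψ=arccos(-0.1572)=1.7286;  θ2=γ+ψ≈0.2617
rotate P by −φ3: (-0.0850, 0.0105, -0.3509)
  A=0.1550, B=-0.3509, C=(l²−L²−A²−y'²−z²)/(2L)=-0.1384
  θ3 = atan2(B,A) + arccos(C/0.3836) = 0.7851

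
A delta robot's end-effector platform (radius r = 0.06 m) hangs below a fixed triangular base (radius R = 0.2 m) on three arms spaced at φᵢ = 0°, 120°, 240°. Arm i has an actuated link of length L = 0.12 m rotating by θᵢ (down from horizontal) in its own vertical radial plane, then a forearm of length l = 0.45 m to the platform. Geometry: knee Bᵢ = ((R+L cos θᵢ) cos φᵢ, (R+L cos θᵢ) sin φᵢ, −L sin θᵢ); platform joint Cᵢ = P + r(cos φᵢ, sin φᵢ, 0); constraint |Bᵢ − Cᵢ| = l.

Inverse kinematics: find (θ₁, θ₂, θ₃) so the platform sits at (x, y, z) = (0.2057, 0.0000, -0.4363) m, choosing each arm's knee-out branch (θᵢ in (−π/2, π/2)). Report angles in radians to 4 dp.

θ₁ = -0.0873, θ₂ = 1.3958, θ₃ = 1.3958

φ1=0.0° → target in arm frame (0.2057, 0.0000)
  A=-0.0657, B=-0.4363, C=(l²−L²−A²−y'²−z²)/(2L)=-0.0274
  √(A²+B²)=0.4412;  θ1 = -1.7203+1.6329 ≈ -0.0873
arm 2 (φ=120.0°): x'=-0.1028, y'=-0.1781
  e−x'=0.2428;  (l²−L²−(e−x')²−y'²−z²)/2L = -0.3874
  γ=atan2(-0.4363,0.2428)=-1.0629;  ψ=arccos(-0.7758)=2.4587;  θ2=γ+ψ≈1.3958
rotate P by −φ3: (-0.1029, 0.1781, -0.4363)
  A cos θ + B sin θ = C:  0.2429·cos θ + -0.4363·sin θ = -0.3874
  θ3 = atan2(B,A) + arccos(C/0.4993) = 1.3958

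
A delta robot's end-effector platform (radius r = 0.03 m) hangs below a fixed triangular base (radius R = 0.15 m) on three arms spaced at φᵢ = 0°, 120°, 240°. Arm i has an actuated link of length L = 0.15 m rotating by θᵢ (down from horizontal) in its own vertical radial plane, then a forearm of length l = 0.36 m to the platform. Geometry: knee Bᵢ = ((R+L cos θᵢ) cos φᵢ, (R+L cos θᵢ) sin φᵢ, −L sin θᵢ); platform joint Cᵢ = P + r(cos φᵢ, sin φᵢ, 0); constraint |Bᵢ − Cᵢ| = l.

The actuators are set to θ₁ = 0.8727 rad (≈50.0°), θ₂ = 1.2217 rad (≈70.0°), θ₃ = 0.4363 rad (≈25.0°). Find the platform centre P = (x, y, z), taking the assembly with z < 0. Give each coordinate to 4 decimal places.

(-0.0018, -0.1070, -0.3805)

O1 = (0.2164·cos0.0°, 0.2164·sin0.0°, -0.1149) = (0.2164, 0.0000, -0.1149)
φ2=120.0°: virtual centre (-0.0857, 0.1484, -0.1410), radius l
arm 3 at φ=240.0°: (R−r)+L cos θ3 = 0.2559;  O3 = (-0.1280, -0.2217, -0.0634)
|O₂|²−|O₁|² = -0.0108;  |O₃|²−|O₁|² = 0.0095
plane₁₂: -0.6041x+0.2967y+-0.0521z = -0.0108
det = 0.4722;  x = 0.0042+0.0159z,  y = -0.0279+0.2078z
sphere 1 gives Az²+Bz+C=0 with A=1.0434, B=0.2115, C=-0.0706;  B²−4AC=0.3393;  roots -0.3805, 0.1778;  negative root z = -0.3805
x = -0.0018, y = -0.1070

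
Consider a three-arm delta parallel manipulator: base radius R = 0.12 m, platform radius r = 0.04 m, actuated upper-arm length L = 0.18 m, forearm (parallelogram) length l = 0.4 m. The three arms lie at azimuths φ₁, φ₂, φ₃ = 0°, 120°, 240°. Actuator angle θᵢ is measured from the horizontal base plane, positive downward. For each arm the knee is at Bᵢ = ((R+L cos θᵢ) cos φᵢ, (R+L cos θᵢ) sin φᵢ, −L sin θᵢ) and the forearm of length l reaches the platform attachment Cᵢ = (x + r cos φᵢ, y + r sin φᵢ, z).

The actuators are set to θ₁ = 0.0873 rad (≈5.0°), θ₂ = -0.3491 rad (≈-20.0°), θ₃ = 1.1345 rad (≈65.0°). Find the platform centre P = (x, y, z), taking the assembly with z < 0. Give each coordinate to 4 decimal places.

(0.0650, 0.2160, -0.2907)

φ1=0.0°: virtual centre (0.2593, 0.0000, -0.0157), radius l
S2 = (0.2491·cos120.0°, 0.2491·sin120.0°, 0.0616) = (-0.1246, 0.2158, 0.0616)
S3 = (0.1561·cos240.0°, 0.1561·sin240.0°, -0.1631) = (-0.0780, -0.1352, -0.1631)
eliminate P² terms by subtracting sphere 1 from 2 and 3
linear system: -0.7678x+0.4315y = -0.0016−0.1545z; -0.6747x+-0.2703y = -0.0165−-0.2949z
det = 0.4987;  x = 0.0152+-0.1714z,  y = 0.0232+-0.6631z
sphere 1 gives Az²+Bz+C=0 with A=1.4690, B=0.0843, C=-0.0996;  B²−4AC=0.5924;  roots -0.2907, 0.2333;  negative root z = -0.2907
x = 0.0650, y = 0.2160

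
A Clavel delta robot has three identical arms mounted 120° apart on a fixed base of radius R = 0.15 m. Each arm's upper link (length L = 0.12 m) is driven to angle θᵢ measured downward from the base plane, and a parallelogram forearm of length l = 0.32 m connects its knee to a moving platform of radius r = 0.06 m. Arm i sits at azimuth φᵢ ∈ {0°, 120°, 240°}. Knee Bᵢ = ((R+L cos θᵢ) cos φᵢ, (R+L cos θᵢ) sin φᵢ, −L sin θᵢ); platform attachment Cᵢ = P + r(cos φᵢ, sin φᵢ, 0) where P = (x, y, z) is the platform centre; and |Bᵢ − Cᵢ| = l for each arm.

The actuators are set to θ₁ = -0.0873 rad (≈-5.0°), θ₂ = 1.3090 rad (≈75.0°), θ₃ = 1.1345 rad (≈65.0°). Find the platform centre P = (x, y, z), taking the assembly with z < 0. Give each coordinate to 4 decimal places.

O1 = (0.2095·cos0.0°, 0.2095·sin0.0°, 0.0105) = (0.2095, 0.0000, 0.0105)
φ2=120.0°: virtual centre (-0.0605, 0.1048, -0.1159), radius l
arm 3 at φ=240.0°: (R−r)+L cos θ3 = 0.1407;  O3 = (-0.0704, -0.1219, -0.1088)
eliminate P² terms by subtracting sphere 1 from 2 and 3
[-0.5401 0.2097 -0.2527]·P = -0.0159;  [-0.5598 -0.2437 -0.2384]·P = -0.0124
det = 0.2490;  x = 0.0260+-0.4481z,  y = -0.0089+0.0510z
into |P−O₁|² = l²: 1.2034z² + 0.1427z + -0.0685 = 0;  Δ = 0.3502;  z = -0.3052 or 0.1866 → z<0 root = -0.3052
x = 0.1628, y = -0.0245

(0.1628, -0.0245, -0.3052)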